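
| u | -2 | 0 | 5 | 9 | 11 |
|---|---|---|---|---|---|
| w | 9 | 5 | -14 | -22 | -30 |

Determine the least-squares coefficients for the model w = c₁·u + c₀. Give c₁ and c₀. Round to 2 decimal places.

Forming XᵀX = [[231, 23]; [23, 5]] and Xᵀw = [-616, -52]ᵀ gives XᵀX·[c₁, c₀]ᵀ = Xᵀw.
Δ = 231·5 − 23² = 626.
c₁ = ((-616)·5 − 23·(-52))/626 = -942/313; c₀ = (231·(-52) − 23·(-616))/626 = 1078/313.

c₁ = -3.01, c₀ = 3.44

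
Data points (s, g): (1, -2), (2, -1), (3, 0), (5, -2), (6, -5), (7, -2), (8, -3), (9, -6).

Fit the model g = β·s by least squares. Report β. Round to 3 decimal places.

β = -0.506

The normal system AᵀA·[β]ᵀ = Aᵀg is [[269]]·[β]ᵀ = [-136]ᵀ.
β = (-136)/269 = -0.505576.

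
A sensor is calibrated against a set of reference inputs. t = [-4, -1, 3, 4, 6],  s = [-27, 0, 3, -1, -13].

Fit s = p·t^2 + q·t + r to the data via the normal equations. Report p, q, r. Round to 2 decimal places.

XᵀX·[p, q, r]ᵀ = Xᵀs reads: 1890·p + 242·q + 78·r = -889;  242·p + 78·q + 8·r = 35;  78·p + 8·q + 5·r = -38.
Row-reducing yields p = -38175/37696, q = 124009/37696, r = 55313/18848.

p = -1.01, q = 3.29, r = 2.93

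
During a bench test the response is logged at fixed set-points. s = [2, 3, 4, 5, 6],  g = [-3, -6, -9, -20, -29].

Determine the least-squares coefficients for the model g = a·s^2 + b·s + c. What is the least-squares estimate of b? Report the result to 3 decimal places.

b = 4.829

The normal equations are: 2274·a + 440·b + 90·c = -1754;  440·a + 90·b + 20·c = -334;  90·a + 20·b + 5·c = -67.
Inverting the 3×3 Gram matrix, [a, b, c]ᵀ = [-10/7, 169/35, -7]ᵀ.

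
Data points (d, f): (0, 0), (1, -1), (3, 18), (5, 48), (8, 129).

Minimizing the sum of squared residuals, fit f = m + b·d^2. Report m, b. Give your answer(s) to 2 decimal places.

Forming AᵀA = [[5, 99]; [99, 4803]] and Aᵀf = [194, 9617]ᵀ gives AᵀA·[m, b]ᵀ = Aᵀf.
Determinant 5·4803 − 99² = 14214.
m = (194·4803 − 99·9617)/14214 = -6767/4738; b = (5·9617 − 99·194)/14214 = 28879/14214.

m = -1.43, b = 2.03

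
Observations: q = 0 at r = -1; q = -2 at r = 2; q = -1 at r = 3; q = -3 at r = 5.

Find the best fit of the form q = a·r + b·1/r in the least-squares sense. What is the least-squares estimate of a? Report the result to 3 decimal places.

a = -0.598

The normal system MᵀM·[a, b]ᵀ = Mᵀq is [[39, 4]; [4, 1261/900]]·[a, b]ᵀ = [-22, -29/15]ᵀ.
Determinant 39·(1261/900) − 4² = 11593/300.
a = ((-22)·(1261/900) − 4·(-29/15))/(11593/300) = -20782/34779; b = (39·(-29/15) − 4·(-22))/(11593/300) = 3780/11593.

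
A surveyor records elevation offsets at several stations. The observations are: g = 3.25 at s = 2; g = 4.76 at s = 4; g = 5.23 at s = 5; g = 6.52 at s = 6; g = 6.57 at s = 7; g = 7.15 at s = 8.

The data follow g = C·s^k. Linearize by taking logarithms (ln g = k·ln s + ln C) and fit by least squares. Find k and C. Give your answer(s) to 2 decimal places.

Taking logs, ln g = k·ln s + ln C, so regress ln g on ln s.
XᵀX = [[16.3136, 9.5060]; [9.5060, 6]], rhs = [16.7556, 10.1178]ᵀ  (here Σln s = 9.5060, Σ(ln s)² = 16.3136, Σln g = 10.1178, Σln s·ln g = 16.7556).
Slope k = (n·Σln s·ln g − Σln s·Σln g)/(n·Σ(ln s)² − (Σln s)²) = (6·16.7556 − 9.5060·10.1178)/7.5177 = 0.57916; ln C = (Σln g − k·Σln s)/n = 0.76872, so C = exp(0.76872) = 2.15701.

k = 0.58, C = 2.16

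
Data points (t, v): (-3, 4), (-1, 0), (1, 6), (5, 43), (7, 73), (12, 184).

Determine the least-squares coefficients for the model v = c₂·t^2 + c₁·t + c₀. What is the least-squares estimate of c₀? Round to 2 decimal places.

c₀ = 2.63

Entries of AᵀA: Σt^2·t^2 = 23845, Σt^2·t = 2169, Σt^2 = 229, Σt·t = 229, Σt = 21, Σ1 = 6.
For Aᵀv: Σt^2·v = 31190, Σt·v = 2928, Σv = 310.
Row-reducing yields c₂ = 1469755/1436236, c₁ = 4097061/1436236, c₀ = 942541/359059.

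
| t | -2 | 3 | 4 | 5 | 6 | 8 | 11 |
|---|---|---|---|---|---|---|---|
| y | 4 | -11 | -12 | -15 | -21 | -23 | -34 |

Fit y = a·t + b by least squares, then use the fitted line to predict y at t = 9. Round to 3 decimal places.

Setting ∂/∂a … = 0 gives: 275·a + 35·b = -848;  35·a + 7·b = -112.
(Σt·t = 275, Σt = 35, Σ1 = 7, Σt·y = -848, Σy = -112.)
Δ = 275·7 − 35² = 700.
a = ((-848)·7 − 35·(-112))/700 = -72/25; b = (275·(-112) − 35·(-848))/700 = -8/5.
At t = 9: ŷ = (-72/25)·(9) + (-8/5)·(1) = -688/25.

ŷ = -27.520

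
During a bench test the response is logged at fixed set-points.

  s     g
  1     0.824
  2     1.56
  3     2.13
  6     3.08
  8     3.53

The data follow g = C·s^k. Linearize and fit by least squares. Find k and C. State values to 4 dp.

k = 0.6887, C = 0.9036

With ln gᵢ as the transformed response and ln sᵢ as the regressor:
AᵀA = [[9.2219, 5.6630]; [5.6630, 5]], rhs = [5.7773, 3.3935]ᵀ  (here Σln s = 5.6630, Σ(ln s)² = 9.2219, Σln g = 3.3935, Σln s·ln g = 5.7773).
Slope k = (n·Σln s·ln g − Σln s·Σln g)/(n·Σ(ln s)² − (Σln s)²) = (5·5.7773 − 5.6630·3.3935)/14.0403 = 0.68870; ln C = (Σln g − k·Σln s)/n = -0.10133, so C = exp(-0.10133) = 0.90363.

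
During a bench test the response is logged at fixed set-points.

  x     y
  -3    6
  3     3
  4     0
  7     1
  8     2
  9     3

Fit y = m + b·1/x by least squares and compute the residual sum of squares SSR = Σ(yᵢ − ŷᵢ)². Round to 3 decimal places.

From the data, Σ1 = 6, Σ1/x = 317/504, Σ1/x·1/x = 84613/254016.
Moment sums: Σy = 15, Σ1/x·y = -23/84.
Δ = 6·(84613/254016) − (317/504)² = 407189/254016.
m = (15·(84613/254016) − (317/504)·(-23/84))/(407189/254016) = 1312941/407189; b = (6·(-23/84) − (317/504)·15)/(407189/254016) = -2813832/407189.
Residuals: 192249/407189, 846570/407189, -609483/407189, -503776/407189, -146834/407189, 11646/21431; SSR = 3559582/407189.

SSR = 8.742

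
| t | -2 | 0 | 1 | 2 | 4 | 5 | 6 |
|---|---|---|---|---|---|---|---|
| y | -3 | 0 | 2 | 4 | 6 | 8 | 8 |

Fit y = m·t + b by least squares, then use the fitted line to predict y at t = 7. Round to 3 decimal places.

Forming AᵀA = [[86, 16]; [16, 7]] and Aᵀy = [128, 25]ᵀ gives AᵀA·[m, b]ᵀ = Aᵀy.
Determinant 86·7 − 16² = 346.
m = (128·7 − 16·25)/346 = 248/173; b = (86·25 − 16·128)/346 = 51/173.
At t = 7: ŷ = (248/173)·(7) + (51/173)·(1) = 1787/173.

ŷ = 10.329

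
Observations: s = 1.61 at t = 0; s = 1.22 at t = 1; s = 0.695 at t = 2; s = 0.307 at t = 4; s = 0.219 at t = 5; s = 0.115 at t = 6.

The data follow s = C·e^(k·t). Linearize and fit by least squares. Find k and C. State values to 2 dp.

Linearized form: ln s = k·t + ln C. From the 6 transformed points,
Over the data: Σt = 18.0000, Σ(t)² = 82.0000, Σln s = -4.5512, Σt·ln s = -25.8228.
Normal system: [[82.0000, 18.0000]; [18.0000, 6]]·[k, ln C]ᵀ = [-25.8228, -4.5512]ᵀ.
Solving (det = 168.0000): k = -0.43462, ln C = 0.54533, so C = exp(0.54533) = 1.72517.

k = -0.43, C = 1.73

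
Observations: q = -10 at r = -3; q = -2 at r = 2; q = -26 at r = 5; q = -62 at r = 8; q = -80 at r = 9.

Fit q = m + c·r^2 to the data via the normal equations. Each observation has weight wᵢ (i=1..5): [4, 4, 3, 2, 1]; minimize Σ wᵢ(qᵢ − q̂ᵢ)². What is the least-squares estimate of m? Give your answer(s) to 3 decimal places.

m = 0.123

XᵀWX·[m, c]ᵀ = XᵀWq reads: 14·m + 336·c = -330;  336·m + 17016·c = -16758.
Δ = 14·17016 − 336² = 125328.
m = ((-330)·17016 − 336·(-16758))/125328 = 321/2611; c = (14·(-16758) − 336·(-330))/125328 = -1473/1492.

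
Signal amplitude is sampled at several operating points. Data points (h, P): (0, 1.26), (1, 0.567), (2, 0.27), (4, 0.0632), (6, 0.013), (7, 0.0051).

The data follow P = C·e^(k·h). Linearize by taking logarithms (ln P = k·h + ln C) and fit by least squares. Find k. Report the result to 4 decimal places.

With ln Pᵢ as the transformed response and hᵢ as the regressor:
XᵀX = [[106.0000, 20.0000]; [20.0000, 6]], rhs = [-77.2383, -14.0284]ᵀ  (here Σh = 20.0000, Σ(h)² = 106.0000, Σln P = -14.0284, Σh·ln P = -77.2383).
Slope k = (n·Σh·ln P − Σh·Σln P)/(n·Σ(h)² − (Σh)²) = (6·-77.2383 − 20.0000·-14.0284)/236.0000 = -0.77484; ln C = (Σln P − k·Σh)/n = 0.24473.

k = -0.7748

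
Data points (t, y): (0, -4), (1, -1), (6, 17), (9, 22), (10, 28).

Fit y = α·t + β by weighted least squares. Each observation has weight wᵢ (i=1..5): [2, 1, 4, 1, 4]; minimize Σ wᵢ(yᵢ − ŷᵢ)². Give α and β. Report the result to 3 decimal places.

α = 3.152, β = -3.356

Sums needed: Σwᵢ·t·t = 626, Σwᵢ·t = 74, Σwᵢ·1 = 12.
And Σwᵢ·t·y = 1725, Σwᵢ·y = 193.
Determinant 626·12 − 74² = 2036.
α = (1725·12 − 74·193)/2036 = 3209/1018; β = (626·193 − 74·1725)/2036 = -1708/509.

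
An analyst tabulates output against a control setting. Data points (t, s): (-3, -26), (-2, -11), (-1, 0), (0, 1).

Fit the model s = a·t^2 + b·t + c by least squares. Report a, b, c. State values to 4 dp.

Entries of AᵀA: Σt^2·t^2 = 98, Σt^2·t = -36, Σt^2 = 14, Σt·t = 14, Σt = -6, Σ1 = 4.
Right-hand side: Σt^2·s = -278, Σt·s = 100, Σs = -36.
Normal equations: [[98, -36, 14]; [-36, 14, -6]; [14, -6, 4]]·[a, b, c]ᵀ = [-278, 100, -36]ᵀ.
Row-reducing yields a = -7/2, b = -13/10, c = 13/10.

a = -3.5000, b = -1.3000, c = 1.3000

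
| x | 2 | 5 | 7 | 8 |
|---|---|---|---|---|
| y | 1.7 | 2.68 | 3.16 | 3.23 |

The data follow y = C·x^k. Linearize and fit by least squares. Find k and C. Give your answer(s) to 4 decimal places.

Taking logs, ln y = k·ln x + ln C, so regress ln y on ln x.
Over the data: Σln x = 6.3279, Σ(ln x)² = 11.1814, Σln y = 3.8395, Σln x·ln y = 6.6314.
Normal system: [[11.1814, 6.3279]; [6.3279, 4]]·[k, ln C]ᵀ = [6.6314, 3.8395]ᵀ.
Slope k = (n·Σln x·ln y − Σln x·Σln y)/(n·Σ(ln x)² − (Σln x)²) = (4·6.6314 − 6.3279·3.8395)/4.6828 = 0.47613; ln C = (Σln y − k·Σln x)/n = 0.20664, so C = exp(0.20664) = 1.22954.

k = 0.4761, C = 1.2295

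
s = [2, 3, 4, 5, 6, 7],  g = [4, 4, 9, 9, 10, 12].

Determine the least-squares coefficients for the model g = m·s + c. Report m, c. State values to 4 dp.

m = 1.6571, c = 0.5429

With design matrix M, MᵀM = [[139, 27]; [27, 6]] and Mᵀg = [245, 48]ᵀ.
det = 139·6 − 27² = 105.
m = (245·6 − 27·48)/105 = 58/35; c = (139·48 − 27·245)/105 = 19/35.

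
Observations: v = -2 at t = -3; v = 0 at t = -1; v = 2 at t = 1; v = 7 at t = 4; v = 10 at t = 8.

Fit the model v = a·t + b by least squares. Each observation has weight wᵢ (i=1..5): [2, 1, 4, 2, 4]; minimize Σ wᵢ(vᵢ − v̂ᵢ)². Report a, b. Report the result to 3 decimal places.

a = 1.123, b = 1.266

MᵀWM·[a, b]ᵀ = MᵀWv reads: 311·a + 37·b = 396;  37·a + 13·b = 58.
(Σwᵢ·t·t = 311, Σwᵢ·t = 37, Σwᵢ·1 = 13, Σwᵢ·t·v = 396, Σwᵢ·v = 58.)
Determinant 311·13 − 37² = 2674.
a = (396·13 − 37·58)/2674 = 1501/1337; b = (311·58 − 37·396)/2674 = 1693/1337.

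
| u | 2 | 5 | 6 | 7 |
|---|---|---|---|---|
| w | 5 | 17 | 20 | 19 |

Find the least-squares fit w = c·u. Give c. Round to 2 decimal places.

The normal system AᵀA·[c]ᵀ = Aᵀw is [[114]]·[c]ᵀ = [348]ᵀ.
Hence c = 348 / 114 ≈ 3.05263.

c = 3.05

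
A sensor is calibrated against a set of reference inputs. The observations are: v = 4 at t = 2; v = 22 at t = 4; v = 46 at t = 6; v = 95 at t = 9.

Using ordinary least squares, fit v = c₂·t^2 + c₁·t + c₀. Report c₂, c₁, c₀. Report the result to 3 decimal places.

Compute the Gram sums: Σt^2·t^2 = 8129, Σt^2·t = 1017, Σt^2 = 137, Σt·t = 137, Σt = 21, Σ1 = 4.
Right-hand side: Σt^2·v = 9719, Σt·v = 1227, Σv = 167.
Row-reducing yields c₂ = 2693/3278, c₁ = 12945/3278, c₀ = -11670/1639.

c₂ = 0.822, c₁ = 3.949, c₀ = -7.120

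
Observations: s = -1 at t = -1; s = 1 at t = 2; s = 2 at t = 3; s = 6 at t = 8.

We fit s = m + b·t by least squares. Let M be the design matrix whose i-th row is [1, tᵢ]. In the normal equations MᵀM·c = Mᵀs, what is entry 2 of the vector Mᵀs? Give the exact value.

Entry 2 ↔ basis t, so (Mᵀs)_{2} = Σᵢ (t)·sᵢ = (-1)·(-1) + (2)·(1) + (3)·(2) + (8)·(6) = 57.

57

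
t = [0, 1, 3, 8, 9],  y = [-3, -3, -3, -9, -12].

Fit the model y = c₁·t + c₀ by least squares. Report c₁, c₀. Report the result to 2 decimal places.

Compute the Gram sums: Σt·t = 155, Σt = 21, Σ1 = 5.
Moment sums: Σt·y = -192, Σy = -30.
MᵀM·[c₁, c₀]ᵀ = Mᵀy becomes [[155, 21]; [21, 5]]·[c₁, c₀]ᵀ = [-192, -30]ᵀ.
Determinant 155·5 − 21² = 334.
c₁ = ((-192)·5 − 21·(-30))/334 = -165/167; c₀ = (155·(-30) − 21·(-192))/334 = -309/167.

c₁ = -0.99, c₀ = -1.85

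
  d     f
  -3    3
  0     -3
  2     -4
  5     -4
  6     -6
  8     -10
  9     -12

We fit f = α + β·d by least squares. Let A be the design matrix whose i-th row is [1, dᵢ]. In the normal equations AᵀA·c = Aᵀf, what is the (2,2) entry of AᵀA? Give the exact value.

219

Row 2 ↔ basis d, column 2 ↔ basis d, so (AᵀA)_{2,2} = Σᵢ (d)·(d) = (-3)·(-3) + (0)·(0) + (2)·(2) + (5)·(5) + (6)·(6) + (8)·(8) + (9)·(9) = 219.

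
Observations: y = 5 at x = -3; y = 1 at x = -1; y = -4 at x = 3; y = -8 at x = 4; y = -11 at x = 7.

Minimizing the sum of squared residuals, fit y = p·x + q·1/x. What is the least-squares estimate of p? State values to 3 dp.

Forming AᵀA = [[84, 5]; [5, 9209/7056]] and Aᵀy = [-137, -53/7]ᵀ gives AᵀA·[p, q]ᵀ = Aᵀy.
Eliminating q: (9209/7056)·(row 1) − 5·(row 2) gives (7109/84)·p = (9209/7056)·(-137) − 5·(-53/7) = -994513/7056, so p = -994513/597156.
Then q = ((-53/7) − 5·(-994513/597156))/(9209/7056) = 4116/7109.

p = -1.665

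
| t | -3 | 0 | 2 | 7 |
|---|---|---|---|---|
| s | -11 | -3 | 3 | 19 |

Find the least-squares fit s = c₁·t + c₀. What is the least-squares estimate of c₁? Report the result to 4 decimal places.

Sums needed: Σt·t = 62, Σt = 6, Σ1 = 4.
For Mᵀs: Σt·s = 172, Σs = 8.
Normal equations: [[62, 6]; [6, 4]]·[c₁, c₀]ᵀ = [172, 8]ᵀ.
Eliminating c₀: 4·(row 1) − 6·(row 2) gives 212·c₁ = 4·172 − 6·8 = 640, so c₁ = 160/53.
Then c₀ = (8 − 6·(160/53))/4 = -134/53.

c₁ = 3.0189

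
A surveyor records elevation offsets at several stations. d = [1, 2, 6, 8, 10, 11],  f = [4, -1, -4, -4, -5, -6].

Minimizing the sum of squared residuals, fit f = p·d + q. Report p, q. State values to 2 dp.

p = -0.80, q = 2.43

From the data, Σd·d = 326, Σd = 38, Σ1 = 6.
For Mᵀf: Σd·f = -170, Σf = -16.
So MᵀM·[p, q]ᵀ = Mᵀf: [[326, 38]; [38, 6]]·[p, q]ᵀ = [-170, -16]ᵀ.
Eliminating q: 6·(row 1) − 38·(row 2) gives 512·p = 6·(-170) − 38·(-16) = -412, so p = -103/128.
Then q = ((-16) − 38·(-103/128))/6 = 311/128.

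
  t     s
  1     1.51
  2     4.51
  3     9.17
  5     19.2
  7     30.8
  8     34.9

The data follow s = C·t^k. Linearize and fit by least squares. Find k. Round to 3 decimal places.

Taking logs, ln s = k·ln t + ln C, so regress ln s on ln t.
AᵀA = [[12.3883, 7.4265]; [7.4265, 6]], rhs = [22.2911, 14.0693]ᵀ  (here Σln t = 7.4265, Σ(ln t)² = 12.3883, Σln s = 14.0693, Σln t·ln s = 22.2911).
Solving (det = 19.1764): k = 1.52587, ln C = 0.45622.

k = 1.526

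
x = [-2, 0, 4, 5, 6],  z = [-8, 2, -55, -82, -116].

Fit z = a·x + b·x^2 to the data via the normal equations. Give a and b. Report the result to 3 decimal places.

The normal system MᵀM·[a, b]ᵀ = Mᵀz is [[81, 397]; [397, 2193]]·[a, b]ᵀ = [-1310, -7138]ᵀ.
Eliminating b: 2193·(row 1) − 397·(row 2) gives 20024·a = 2193·(-1310) − 397·(-7138) = -39044, so a = -9761/5006.
Then b = ((-7138) − 397·(-9761/5006))/2193 = -14527/5006.

a = -1.950, b = -2.902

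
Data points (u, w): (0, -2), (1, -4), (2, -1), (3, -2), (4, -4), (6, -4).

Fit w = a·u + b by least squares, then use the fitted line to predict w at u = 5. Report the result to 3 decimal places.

Forming AᵀA = [[66, 16]; [16, 6]] and Aᵀw = [-52, -17]ᵀ gives AᵀA·[a, b]ᵀ = Aᵀw.
Eliminating b: 6·(row 1) − 16·(row 2) gives 140·a = 6·(-52) − 16·(-17) = -40, so a = -2/7.
Then b = ((-17) − 16·(-2/7))/6 = -29/14.
At u = 5: ŵ = (-2/7)·(5) + (-29/14)·(1) = -7/2.

ŵ = -3.500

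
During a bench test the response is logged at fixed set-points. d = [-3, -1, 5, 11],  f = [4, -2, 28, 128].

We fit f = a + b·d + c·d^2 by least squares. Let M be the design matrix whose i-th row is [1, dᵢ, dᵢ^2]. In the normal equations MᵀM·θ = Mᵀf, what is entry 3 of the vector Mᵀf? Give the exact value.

Entry 3 ↔ basis d^2, so (Mᵀf)_{3} = Σᵢ (d^2)·fᵢ = (9)·(4) + (1)·(-2) + (25)·(28) + (121)·(128) = 16222.

16222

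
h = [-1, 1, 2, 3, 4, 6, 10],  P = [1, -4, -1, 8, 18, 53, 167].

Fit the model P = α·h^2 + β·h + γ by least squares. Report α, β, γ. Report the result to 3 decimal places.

α = 1.931, β = -2.246, γ = -3.465

The normal equations are: 11651·α + 1315·β + 167·γ = 18961;  1315·α + 167·β + 25·γ = 2077;  167·α + 25·β + 7·γ = 242.
Inverting the 3×3 Gram matrix, [α, β, γ]ᵀ = [537043/278178, -624767/278178, -160665/46363]ᵀ.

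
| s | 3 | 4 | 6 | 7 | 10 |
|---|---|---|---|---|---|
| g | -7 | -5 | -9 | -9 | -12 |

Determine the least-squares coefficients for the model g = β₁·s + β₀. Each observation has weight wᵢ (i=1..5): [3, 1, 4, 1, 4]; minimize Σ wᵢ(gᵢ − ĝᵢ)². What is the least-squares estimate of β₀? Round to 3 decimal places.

β₀ = -4.089

XᵀWX·[β₁, β₀]ᵀ = XᵀWg reads: 636·β₁ + 84·β₀ = -842;  84·β₁ + 13·β₀ = -119.
Eliminating β₀: 13·(row 1) − 84·(row 2) gives 1212·β₁ = 13·(-842) − 84·(-119) = -950, so β₁ = -475/606.
Then β₀ = ((-119) − 84·(-475/606))/13 = -413/101.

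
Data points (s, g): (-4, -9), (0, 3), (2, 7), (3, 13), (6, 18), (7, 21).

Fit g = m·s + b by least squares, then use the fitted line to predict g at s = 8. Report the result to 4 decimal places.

ĝ = 24.1844

Normal-equation sums: Σs·s = 114, Σs = 14, Σ1 = 6.
For Aᵀg: Σs·g = 344, Σg = 53.
Normal equations: [[114, 14]; [14, 6]]·[m, b]ᵀ = [344, 53]ᵀ.
Eliminating b: 6·(row 1) − 14·(row 2) gives 488·m = 6·344 − 14·53 = 1322, so m = 661/244.
Then b = (53 − 14·(661/244))/6 = 613/244.
At s = 8: ĝ = (661/244)·(8) + (613/244)·(1) = 5901/244.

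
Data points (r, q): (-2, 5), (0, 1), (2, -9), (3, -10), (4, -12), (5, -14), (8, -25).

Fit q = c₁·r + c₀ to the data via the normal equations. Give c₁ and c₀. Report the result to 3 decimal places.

c₁ = -2.978, c₀ = -0.634

Normal-equation sums: Σr·r = 122, Σr = 20, Σ1 = 7.
Right-hand side: Σr·q = -376, Σq = -64.
Normal equations: [[122, 20]; [20, 7]]·[c₁, c₀]ᵀ = [-376, -64]ᵀ.
Determinant 122·7 − 20² = 454.
c₁ = ((-376)·7 − 20·(-64))/454 = -676/227; c₀ = (122·(-64) − 20·(-376))/454 = -144/227.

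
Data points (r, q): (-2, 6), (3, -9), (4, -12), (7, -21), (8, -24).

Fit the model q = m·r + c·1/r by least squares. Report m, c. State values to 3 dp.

Entries of XᵀX: Σr·r = 142, Σr·1/r = 5, Σ1/r·1/r = 12973/28224.
Right-hand side: Σr·q = -426, Σ1/r·q = -15.
Normal equations: [[142, 5]; [5, 12973/28224]]·[m, c]ᵀ = [-426, -15]ᵀ.
det = 142·(12973/28224) − 5² = 568283/14112.
m = ((-426)·(12973/28224) − 5·(-15))/(568283/14112) = -3; c = (142·(-15) − 5·(-426))/(568283/14112) = 0.

m = -3.000, c = 0.000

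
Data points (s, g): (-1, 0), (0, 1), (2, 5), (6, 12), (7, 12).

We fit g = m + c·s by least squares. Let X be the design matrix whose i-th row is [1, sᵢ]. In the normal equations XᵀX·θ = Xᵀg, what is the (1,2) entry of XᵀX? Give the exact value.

Row 1 ↔ basis 1, column 2 ↔ basis s, so (XᵀX)_{1,2} = Σᵢ s = (1)·(-1) + (1)·(0) + (1)·(2) + (1)·(6) + (1)·(7) = 14.

14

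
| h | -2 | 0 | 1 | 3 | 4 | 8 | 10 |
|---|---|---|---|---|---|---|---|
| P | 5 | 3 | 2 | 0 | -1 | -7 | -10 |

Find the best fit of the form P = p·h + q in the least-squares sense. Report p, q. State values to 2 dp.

p = -1.26, q = 3.17

Entries of MᵀM: Σh·h = 194, Σh = 24, Σ1 = 7.
Moment sums: Σh·P = -168, ΣP = -8.
Determinant 194·7 − 24² = 782.
p = ((-168)·7 − 24·(-8))/782 = -492/391; q = (194·(-8) − 24·(-168))/782 = 1240/391.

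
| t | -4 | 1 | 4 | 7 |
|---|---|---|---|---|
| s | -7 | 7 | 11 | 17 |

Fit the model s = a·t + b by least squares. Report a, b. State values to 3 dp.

a = 2.152, b = 2.697

Sums needed: Σt·t = 82, Σt = 8, Σ1 = 4.
And Σt·s = 198, Σs = 28.
MᵀM·[a, b]ᵀ = Mᵀs becomes [[82, 8]; [8, 4]]·[a, b]ᵀ = [198, 28]ᵀ.
Δ = 82·4 − 8² = 264.
a = (198·4 − 8·28)/264 = 71/33; b = (82·28 − 8·198)/264 = 89/33.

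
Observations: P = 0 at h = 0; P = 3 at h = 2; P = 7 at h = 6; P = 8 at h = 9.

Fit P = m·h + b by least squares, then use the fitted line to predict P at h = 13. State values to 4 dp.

P̂ = 12.3077

With design matrix A, AᵀA = [[121, 17]; [17, 4]] and AᵀP = [120, 18]ᵀ.
det = 121·4 − 17² = 195.
m = (120·4 − 17·18)/195 = 58/65; b = (121·18 − 17·120)/195 = 46/65.
At h = 13: P̂ = (58/65)·(13) + (46/65)·(1) = 160/13.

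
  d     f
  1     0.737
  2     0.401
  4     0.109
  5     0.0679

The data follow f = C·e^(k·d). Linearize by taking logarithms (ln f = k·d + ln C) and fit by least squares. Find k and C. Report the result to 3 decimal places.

k = -0.607, C = 1.337

Taking logs, ln f = k·d + ln C, so regress ln f on d.
XᵀX = [[46.0000, 12.0000]; [12.0000, 4]], rhs = [-24.4470, -6.1251]ᵀ  (here Σd = 12.0000, Σ(d)² = 46.0000, Σln f = -6.1251, Σd·ln f = -24.4470).
Solving (det = 40.0000): k = -0.60717, ln C = 0.29024, so C = exp(0.29024) = 1.33675.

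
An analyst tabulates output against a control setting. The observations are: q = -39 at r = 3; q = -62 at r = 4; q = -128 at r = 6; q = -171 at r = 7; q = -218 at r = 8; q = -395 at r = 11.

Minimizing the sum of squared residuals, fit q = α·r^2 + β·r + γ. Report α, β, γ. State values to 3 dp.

α = -2.906, β = -3.912, γ = -0.548

Compute the Gram sums: Σr^2·r^2 = 22771, Σr^2·r = 2493, Σr^2 = 295, Σr·r = 295, Σr = 39, Σ1 = 6.
For Mᵀq: Σr^2·q = -76077, Σr·q = -8419, Σq = -1013.
So MᵀM·[α, β, γ]ᵀ = Mᵀq: [[22771, 2493, 295]; [2493, 295, 39]; [295, 39, 6]]·[α, β, γ]ᵀ = [-76077, -8419, -1013]ᵀ.
Row-reducing yields α = -25874/8905, β = -34837/8905, γ = -4882/8905.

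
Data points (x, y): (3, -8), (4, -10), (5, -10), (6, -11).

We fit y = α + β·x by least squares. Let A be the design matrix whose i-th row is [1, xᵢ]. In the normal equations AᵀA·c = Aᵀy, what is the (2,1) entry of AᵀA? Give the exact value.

18

Row 2 ↔ basis x, column 1 ↔ basis 1, so (AᵀA)_{2,1} = Σᵢ x = (3)·(1) + (4)·(1) + (5)·(1) + (6)·(1) = 18.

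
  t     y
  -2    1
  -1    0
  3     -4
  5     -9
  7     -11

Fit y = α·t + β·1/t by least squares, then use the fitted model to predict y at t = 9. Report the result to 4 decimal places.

ŷ = -14.7967

Sums needed: Σt·t = 88, Σt·1/t = 5, Σ1/t·1/t = 62689/44100.
For Mᵀy: Σt·y = -136, Σ1/t·y = -1093/210.
MᵀM·[α, β]ᵀ = Mᵀy becomes [[88, 5]; [5, 62689/44100]]·[α, β]ᵀ = [-136, -1093/210]ᵀ.
det = 88·(62689/44100) − 5² = 1103533/11025.
α = ((-136)·(62689/44100) − 5·(-1093/210))/(1103533/11025) = -3689027/2207066; β = (88·(-1093/210) − 5·(-136))/(1103533/11025) = 2447340/1103533.
At t = 9: ŷ = (-3689027/2207066)·(9) + (2447340/1103533)·(1/9) = -97972169/6621198.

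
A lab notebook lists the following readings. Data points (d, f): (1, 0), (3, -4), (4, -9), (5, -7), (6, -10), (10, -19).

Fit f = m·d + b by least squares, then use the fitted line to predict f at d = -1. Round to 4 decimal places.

f̂ = 3.8114

The normal system MᵀM·[m, b]ᵀ = Mᵀf is [[187, 29]; [29, 6]]·[m, b]ᵀ = [-333, -49]ᵀ.
Eliminating b: 6·(row 1) − 29·(row 2) gives 281·m = 6·(-333) − 29·(-49) = -577, so m = -577/281.
Then b = ((-49) − 29·(-577/281))/6 = 494/281.
At d = -1: f̂ = (-577/281)·(-1) + (494/281)·(1) = 1071/281.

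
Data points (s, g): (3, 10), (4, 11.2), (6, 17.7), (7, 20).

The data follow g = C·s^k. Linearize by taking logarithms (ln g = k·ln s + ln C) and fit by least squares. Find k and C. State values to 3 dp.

k = 0.867, C = 3.665

With ln gᵢ as the transformed response and ln sᵢ as the regressor:
AᵀA = [[10.1257, 6.2226]; [6.2226, 4]], rhs = [16.8570, 10.5878]ᵀ  (here Σln s = 6.2226, Σ(ln s)² = 10.1257, Σln g = 10.5878, Σln s·ln g = 16.8570).
Solving (det = 1.7825): k = 0.86652, ln C = 1.29895, so C = exp(1.29895) = 3.66543.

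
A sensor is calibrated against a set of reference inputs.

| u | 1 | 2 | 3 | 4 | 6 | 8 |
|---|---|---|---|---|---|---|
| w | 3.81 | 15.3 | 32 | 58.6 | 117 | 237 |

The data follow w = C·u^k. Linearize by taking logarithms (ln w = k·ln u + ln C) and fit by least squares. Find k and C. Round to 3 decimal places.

k = 1.955, C = 3.826

With ln wᵢ as the transformed response and ln uᵢ as the regressor:
AᵀA = [[11.1437, 7.0493]; [7.0493, 6]], rhs = [31.2447, 21.8322]ᵀ  (here Σln u = 7.0493, Σ(ln u)² = 11.1437, Σln w = 21.8322, Σln u·ln w = 31.2447).
Δ = 11.1437·6 − (7.0493)² = 17.1702; k = (31.2447·6 − 7.0493·21.8322)/17.1702 = 1.95500, ln C = (11.1437·21.8322 − 7.0493·31.2447)/17.1702 = 1.34181, so C = exp(1.34181) = 3.82598.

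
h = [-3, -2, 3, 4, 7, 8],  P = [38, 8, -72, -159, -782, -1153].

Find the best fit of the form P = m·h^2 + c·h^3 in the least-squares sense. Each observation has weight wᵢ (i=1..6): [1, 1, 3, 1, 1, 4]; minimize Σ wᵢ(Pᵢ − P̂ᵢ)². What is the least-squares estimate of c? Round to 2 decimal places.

MᵀWM·[m, c]ᵀ = MᵀWP reads: 19381·m + 149357·c = -337600;  149357·m + 1173301·c = -2646668.
Determinant 19381·1173301 − 149357² = 432233232.
m = ((-337600)·1173301 − 149357·(-2646668))/432233232 = -67335427/36019436; c = (19381·(-2646668) − 149357·(-337600))/432233232 = -72679109/36019436.

c = -2.02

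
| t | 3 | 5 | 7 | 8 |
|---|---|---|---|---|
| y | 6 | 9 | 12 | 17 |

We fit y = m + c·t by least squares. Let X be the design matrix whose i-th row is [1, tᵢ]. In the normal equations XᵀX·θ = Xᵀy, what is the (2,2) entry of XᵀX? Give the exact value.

147

Row 2 ↔ basis t, column 2 ↔ basis t, so (XᵀX)_{2,2} = Σᵢ (t)·(t) = (3)·(3) + (5)·(5) + (7)·(7) + (8)·(8) = 147.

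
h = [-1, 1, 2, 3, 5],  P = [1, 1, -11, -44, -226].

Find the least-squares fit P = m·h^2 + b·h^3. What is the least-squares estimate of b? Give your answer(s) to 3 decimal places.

From the data, Σh^2·h^2 = 724, Σh^2·h^3 = 3400, Σh^3·h^3 = 16420.
Moment sums: Σh^2·P = -6088, Σh^3·P = -29526.
Normal equations: [[724, 3400]; [3400, 16420]]·[m, b]ᵀ = [-6088, -29526]ᵀ.
Δ = 724·16420 − 3400² = 328080.
m = ((-6088)·16420 − 3400·(-29526))/328080 = 5293/4101; b = (724·(-29526) − 3400·(-6088))/328080 = -84703/41010.

b = -2.065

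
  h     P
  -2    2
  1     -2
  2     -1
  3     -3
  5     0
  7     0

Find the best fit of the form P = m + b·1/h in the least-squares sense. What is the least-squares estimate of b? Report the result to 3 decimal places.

b = -2.811

Setting ∂/∂m … = 0 gives: 6·m + (176/105)·b = -4;  (176/105)·m + (36857/22050)·b = -9/2.
Eliminating b: (36857/22050)·(row 1) − (176/105)·(row 2) gives (15919/2205)·m = (36857/22050)·(-4) − (176/105)·(-9/2) = 9446/11025, so m = 9446/79595.
Then b = ((-9/2) − (176/105)·(9446/79595))/(36857/22050) = -44751/15919.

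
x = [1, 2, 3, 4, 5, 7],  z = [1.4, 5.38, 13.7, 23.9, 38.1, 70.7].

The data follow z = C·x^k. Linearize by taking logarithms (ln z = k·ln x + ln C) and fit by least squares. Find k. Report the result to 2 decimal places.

k = 2.04

Taking logs, ln z = k·ln x + ln C, so regress ln z on ln x.
Over the data: Σln x = 6.7334, Σ(ln x)² = 9.9861, Σln z = 15.7091, Σln x·ln z = 22.5870.
Normal system: [[9.9861, 6.7334]; [6.7334, 6]]·[k, ln C]ᵀ = [22.5870, 15.7091]ᵀ.
Slope k = (n·Σln x·ln z − Σln x·Σln z)/(n·Σ(ln x)² − (Σln x)²) = (6·22.5870 − 6.7334·15.7091)/14.5777 = 2.04055; ln C = (Σln z − k·Σln x)/n = 0.32821.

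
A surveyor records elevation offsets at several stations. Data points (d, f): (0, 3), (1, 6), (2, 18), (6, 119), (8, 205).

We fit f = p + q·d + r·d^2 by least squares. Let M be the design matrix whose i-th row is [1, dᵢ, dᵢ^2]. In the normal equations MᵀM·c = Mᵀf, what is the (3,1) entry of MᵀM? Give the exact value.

105

Row 3 ↔ basis d^2, column 1 ↔ basis 1, so (MᵀM)_{3,1} = Σᵢ d^2 = (0)·(1) + (1)·(1) + (4)·(1) + (36)·(1) + (64)·(1) = 105.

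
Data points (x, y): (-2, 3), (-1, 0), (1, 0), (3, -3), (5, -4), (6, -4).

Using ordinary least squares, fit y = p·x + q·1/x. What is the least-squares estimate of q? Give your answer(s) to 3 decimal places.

q = 0.354

The normal system MᵀM·[p, q]ᵀ = Mᵀy is [[76, 6]; [6, 1093/450]]·[p, q]ᵀ = [-59, -119/30]ᵀ.
Eliminating q: (1093/450)·(row 1) − 6·(row 2) gives (33434/225)·p = (1093/450)·(-59) − 6·(-119/30) = -53777/450, so p = -53777/66868.
Then q = ((-119/30) − 6·(-53777/66868))/(1093/450) = 5910/16717.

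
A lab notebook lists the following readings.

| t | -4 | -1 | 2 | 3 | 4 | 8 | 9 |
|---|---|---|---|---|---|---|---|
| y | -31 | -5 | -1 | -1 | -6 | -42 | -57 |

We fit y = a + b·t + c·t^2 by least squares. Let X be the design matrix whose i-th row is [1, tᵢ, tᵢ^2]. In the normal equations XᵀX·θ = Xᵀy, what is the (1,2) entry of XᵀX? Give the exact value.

21

Row 1 ↔ basis 1, column 2 ↔ basis t, so (XᵀX)_{1,2} = Σᵢ t = (1)·(-4) + (1)·(-1) + (1)·(2) + (1)·(3) + (1)·(4) + (1)·(8) + (1)·(9) = 21.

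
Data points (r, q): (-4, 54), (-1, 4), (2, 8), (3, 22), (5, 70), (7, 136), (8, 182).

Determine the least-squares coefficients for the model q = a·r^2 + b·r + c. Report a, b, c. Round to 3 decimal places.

Normal-equation sums: Σr^2·r^2 = 7476, Σr^2·r = 950, Σr^2 = 168, Σr·r = 168, Σr = 20, Σ1 = 7.
Moment sums: Σr^2·q = 21160, Σr·q = 2620, Σq = 476.
Normal equations: [[7476, 950, 168]; [950, 168, 20]; [168, 20, 7]]·[a, b, c]ᵀ = [21160, 2620, 476]ᵀ.
Row-reducing yields a = 852434/281561, b = -59120/40223, c = -129868/281561.

a = 3.028, b = -1.470, c = -0.461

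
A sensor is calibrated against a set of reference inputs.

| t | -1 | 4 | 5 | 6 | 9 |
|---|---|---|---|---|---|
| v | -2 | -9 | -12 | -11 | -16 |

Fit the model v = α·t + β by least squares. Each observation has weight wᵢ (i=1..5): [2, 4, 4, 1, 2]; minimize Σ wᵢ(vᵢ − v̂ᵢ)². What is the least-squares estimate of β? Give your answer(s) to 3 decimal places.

The normal system AᵀWA·[α, β]ᵀ = AᵀWv is [[364, 58]; [58, 13]]·[α, β]ᵀ = [-734, -131]ᵀ.
Eliminating β: 13·(row 1) − 58·(row 2) gives 1368·α = 13·(-734) − 58·(-131) = -1944, so α = -27/19.
Then β = ((-131) − 58·(-27/19))/13 = -71/19.

β = -3.737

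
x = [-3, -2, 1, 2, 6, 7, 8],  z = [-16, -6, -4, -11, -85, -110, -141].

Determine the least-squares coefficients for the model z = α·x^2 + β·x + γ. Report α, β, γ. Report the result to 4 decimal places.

α = -2.0364, β = -1.3568, γ = -1.0206

Entries of AᵀA: Σx^2·x^2 = 7907, Σx^2·x = 1045, Σx^2 = 167, Σx·x = 167, Σx = 19, Σ1 = 7.
For Aᵀz: Σx^2·z = -17690, Σx·z = -2374, Σz = -373.
Solving the 3×3 system (Gaussian elimination) gives α = -243955/119798, β = -162541/119798, γ = -61135/59899.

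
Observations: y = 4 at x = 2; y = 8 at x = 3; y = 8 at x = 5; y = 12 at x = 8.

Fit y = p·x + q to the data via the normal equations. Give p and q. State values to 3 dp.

Compute the Gram sums: Σx·x = 102, Σx = 18, Σ1 = 4.
Moment sums: Σx·y = 168, Σy = 32.
Normal equations: [[102, 18]; [18, 4]]·[p, q]ᵀ = [168, 32]ᵀ.
det = 102·4 − 18² = 84.
p = (168·4 − 18·32)/84 = 8/7; q = (102·32 − 18·168)/84 = 20/7.

p = 1.143, q = 2.857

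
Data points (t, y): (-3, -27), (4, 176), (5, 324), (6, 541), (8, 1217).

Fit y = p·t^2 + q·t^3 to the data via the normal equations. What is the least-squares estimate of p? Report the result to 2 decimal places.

p = 2.98

Entries of XᵀX: Σt^2·t^2 = 6354, Σt^2·t^3 = 44450, Σt^3·t^3 = 329250.
For Xᵀy: Σt^2·y = 108037, Σt^3·y = 792453.
Eliminating q: 329250·(row 1) − 44450·(row 2) gives 116252000·p = 329250·108037 − 44450·792453 = 346646400, so p = 433308/145315.
Then q = (792453 − 44450·(433308/145315))/329250 = 14562607/7265750.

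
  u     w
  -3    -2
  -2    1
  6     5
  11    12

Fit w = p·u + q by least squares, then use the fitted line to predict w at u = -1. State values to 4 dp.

ŵ = 0.4776

Compute the Gram sums: Σu·u = 170, Σu = 12, Σ1 = 4.
Moment sums: Σu·w = 166, Σw = 16.
So MᵀM·[p, q]ᵀ = Mᵀw: [[170, 12]; [12, 4]]·[p, q]ᵀ = [166, 16]ᵀ.
Δ = 170·4 − 12² = 536.
p = (166·4 − 12·16)/536 = 59/67; q = (170·16 − 12·166)/536 = 91/67.
At u = -1: ŵ = (59/67)·(-1) + (91/67)·(1) = 32/67.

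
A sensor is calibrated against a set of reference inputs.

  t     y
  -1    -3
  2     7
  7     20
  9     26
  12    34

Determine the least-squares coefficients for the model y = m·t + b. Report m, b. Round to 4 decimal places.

m = 2.8141, b = 0.4783

Setting ∂/∂m … = 0 gives: 279·m + 29·b = 799;  29·m + 5·b = 84.
Eliminating b: 5·(row 1) − 29·(row 2) gives 554·m = 5·799 − 29·84 = 1559, so m = 1559/554.
Then b = (84 − 29·(1559/554))/5 = 265/554.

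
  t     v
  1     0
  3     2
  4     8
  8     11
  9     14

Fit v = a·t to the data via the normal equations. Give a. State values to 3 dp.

a = 1.474

Forming MᵀM = [[171]] and Mᵀv = [252]ᵀ gives MᵀM·[a]ᵀ = Mᵀv.
Hence a = 252 / 171 ≈ 1.47368.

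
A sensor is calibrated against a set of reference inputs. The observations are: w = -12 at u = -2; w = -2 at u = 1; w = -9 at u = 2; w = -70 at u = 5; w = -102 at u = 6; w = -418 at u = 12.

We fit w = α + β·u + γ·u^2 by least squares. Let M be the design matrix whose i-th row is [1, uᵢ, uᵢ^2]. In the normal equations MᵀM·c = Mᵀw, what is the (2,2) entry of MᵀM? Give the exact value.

214

Row 2 ↔ basis u, column 2 ↔ basis u, so (MᵀM)_{2,2} = Σᵢ (u)·(u) = (-2)·(-2) + (1)·(1) + (2)·(2) + (5)·(5) + (6)·(6) + (12)·(12) = 214.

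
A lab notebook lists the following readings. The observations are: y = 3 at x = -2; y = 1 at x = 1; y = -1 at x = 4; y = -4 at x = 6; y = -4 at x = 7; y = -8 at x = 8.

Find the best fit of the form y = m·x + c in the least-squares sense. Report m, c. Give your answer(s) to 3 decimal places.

m = -0.986, c = 1.779

Forming MᵀM = [[170, 24]; [24, 6]] and Mᵀy = [-125, -13]ᵀ gives MᵀM·[m, c]ᵀ = Mᵀy.
Eliminating c: 6·(row 1) − 24·(row 2) gives 444·m = 6·(-125) − 24·(-13) = -438, so m = -73/74.
Then c = ((-13) − 24·(-73/74))/6 = 395/222.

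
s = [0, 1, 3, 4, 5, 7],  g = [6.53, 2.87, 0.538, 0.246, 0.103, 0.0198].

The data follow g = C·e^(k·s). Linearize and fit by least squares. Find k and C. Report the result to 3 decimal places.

Let Y = ln g. Fitting Y = k·s + ln C by least squares:
Σs = 20.0000, Σ(s)² = 100.0000, Σln g = -5.2867, Σs·ln g = -45.2347.
Equations: 100.0000·k + 20.0000·ln C = -45.2347;  20.0000·k + 6·ln C = -5.2867.
Δ = 100.0000·6 − (20.0000)² = 200.0000; k = (-45.2347·6 − 20.0000·-5.2867)/200.0000 = -0.82837, ln C = (100.0000·-5.2867 − 20.0000·-45.2347)/200.0000 = 1.88012, so C = exp(1.88012) = 6.55430.

k = -0.828, C = 6.554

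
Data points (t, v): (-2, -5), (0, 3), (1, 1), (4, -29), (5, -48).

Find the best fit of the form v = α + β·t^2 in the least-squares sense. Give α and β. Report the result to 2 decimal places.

α = 3.11, β = -2.03

From the data, Σ1 = 5, Σt^2 = 46, Σt^2·t^2 = 898.
And Σv = -78, Σt^2·v = -1683.
Determinant 5·898 − 46² = 2374.
α = ((-78)·898 − 46·(-1683))/2374 = 3687/1187; β = (5·(-1683) − 46·(-78))/2374 = -4827/2374.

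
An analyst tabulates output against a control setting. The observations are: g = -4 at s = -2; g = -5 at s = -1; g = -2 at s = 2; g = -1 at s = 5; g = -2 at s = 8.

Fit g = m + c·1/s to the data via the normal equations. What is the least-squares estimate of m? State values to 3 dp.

m = -2.463

Forming MᵀM = [[5, -27/40]; [-27/40, 2489/1600]] and Mᵀg = [-14, 111/20]ᵀ gives MᵀM·[m, c]ᵀ = Mᵀg.
Eliminating c: (2489/1600)·(row 1) − (-27/40)·(row 2) gives (2929/400)·m = (2489/1600)·(-14) − (-27/40)·(111/20) = -7213/400, so m = -7213/2929.
Then c = ((111/20) − (-27/40)·(-7213/2929))/(2489/1600) = 7320/2929.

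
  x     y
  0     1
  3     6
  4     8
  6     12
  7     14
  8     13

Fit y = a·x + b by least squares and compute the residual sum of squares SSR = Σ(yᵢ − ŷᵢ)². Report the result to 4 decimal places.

With design matrix A, AᵀA = [[174, 28]; [28, 6]] and Aᵀy = [324, 54]ᵀ.
det = 174·6 − 28² = 260.
a = (324·6 − 28·54)/260 = 108/65; b = (174·54 − 28·324)/260 = 81/65.
Residuals: -16/65, -3/13, 7/65, 51/65, 73/65, -20/13; SSR = 284/65.

SSR = 4.3692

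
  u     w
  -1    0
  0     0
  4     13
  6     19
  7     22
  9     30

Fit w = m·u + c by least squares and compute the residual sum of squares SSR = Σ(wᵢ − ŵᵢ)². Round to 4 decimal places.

SSR = 7.3446

With design matrix X, XᵀX = [[183, 25]; [25, 6]] and Xᵀw = [590, 84]ᵀ.
det = 183·6 − 25² = 473.
m = (590·6 − 25·84)/473 = 1440/473; c = (183·84 − 25·590)/473 = 622/473.
Residuals: 818/473, -622/473, -233/473, -25/43, -296/473, 608/473; SSR = 3474/473.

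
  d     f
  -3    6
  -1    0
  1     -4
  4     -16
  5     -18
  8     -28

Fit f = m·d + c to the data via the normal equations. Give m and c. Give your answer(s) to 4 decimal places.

m = -3.1200, c = -2.7200

The normal system AᵀA·[m, c]ᵀ = Aᵀf is [[116, 14]; [14, 6]]·[m, c]ᵀ = [-400, -60]ᵀ.
Eliminating c: 6·(row 1) − 14·(row 2) gives 500·m = 6·(-400) − 14·(-60) = -1560, so m = -78/25.
Then c = ((-60) − 14·(-78/25))/6 = -68/25.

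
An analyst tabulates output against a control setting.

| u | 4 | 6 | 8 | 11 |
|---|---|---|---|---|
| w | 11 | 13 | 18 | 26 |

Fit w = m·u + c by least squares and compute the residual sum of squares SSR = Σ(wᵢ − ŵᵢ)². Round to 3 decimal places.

The normal system XᵀX·[m, c]ᵀ = Xᵀw is [[237, 29]; [29, 4]]·[m, c]ᵀ = [552, 68]ᵀ.
Δ = 237·4 − 29² = 107.
m = (552·4 − 29·68)/107 = 236/107; c = (237·68 − 29·552)/107 = 108/107.
Residuals: 125/107, -133/107, -70/107, 78/107; SSR = 414/107.

SSR = 3.869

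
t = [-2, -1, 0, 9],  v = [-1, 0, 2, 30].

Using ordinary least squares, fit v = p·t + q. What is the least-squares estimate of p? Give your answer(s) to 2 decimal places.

Compute the Gram sums: Σt·t = 86, Σt = 6, Σ1 = 4.
For Mᵀv: Σt·v = 272, Σv = 31.
Eliminating q: 4·(row 1) − 6·(row 2) gives 308·p = 4·272 − 6·31 = 902, so p = 41/14.
Then q = (31 − 6·(41/14))/4 = 47/14.

p = 2.93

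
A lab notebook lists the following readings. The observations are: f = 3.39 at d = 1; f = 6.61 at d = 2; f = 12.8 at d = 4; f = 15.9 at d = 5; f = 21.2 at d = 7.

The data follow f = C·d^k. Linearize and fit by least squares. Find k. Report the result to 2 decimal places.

With ln fᵢ as the transformed response and ln dᵢ as the regressor:
XᵀX = [[8.7791, 5.6348]; [5.6348, 5]], rhs = [15.2384, 11.4792]ᵀ  (here Σln d = 5.6348, Σ(ln d)² = 8.7791, Σln f = 11.4792, Σln d·ln f = 15.2384).
Solving (det = 12.1448): k = 0.94766, ln C = 1.22786.

k = 0.95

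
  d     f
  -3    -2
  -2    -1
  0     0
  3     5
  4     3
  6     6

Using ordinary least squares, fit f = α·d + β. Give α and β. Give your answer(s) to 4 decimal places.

From the data, Σd·d = 74, Σd = 8, Σ1 = 6.
Moment sums: Σd·f = 71, Σf = 11.
Normal equations: [[74, 8]; [8, 6]]·[α, β]ᵀ = [71, 11]ᵀ.
Eliminating β: 6·(row 1) − 8·(row 2) gives 380·α = 6·71 − 8·11 = 338, so α = 169/190.
Then β = (11 − 8·(169/190))/6 = 123/190.

α = 0.8895, β = 0.6474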